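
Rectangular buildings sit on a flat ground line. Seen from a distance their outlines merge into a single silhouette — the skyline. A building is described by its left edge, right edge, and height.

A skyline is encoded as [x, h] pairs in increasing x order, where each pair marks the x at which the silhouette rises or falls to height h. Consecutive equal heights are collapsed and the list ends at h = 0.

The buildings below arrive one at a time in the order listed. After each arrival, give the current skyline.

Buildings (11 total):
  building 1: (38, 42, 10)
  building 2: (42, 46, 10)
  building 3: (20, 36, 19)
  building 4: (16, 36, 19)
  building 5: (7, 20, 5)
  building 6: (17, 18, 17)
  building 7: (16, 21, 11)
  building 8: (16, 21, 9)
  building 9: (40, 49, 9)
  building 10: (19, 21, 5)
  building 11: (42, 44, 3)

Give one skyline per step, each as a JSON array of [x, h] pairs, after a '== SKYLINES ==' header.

== SKYLINES ==
[[38,10],[42,0]]
[[38,10],[46,0]]
[[20,19],[36,0],[38,10],[46,0]]
[[16,19],[36,0],[38,10],[46,0]]
[[7,5],[16,19],[36,0],[38,10],[46,0]]
[[7,5],[16,19],[36,0],[38,10],[46,0]]
[[7,5],[16,19],[36,0],[38,10],[46,0]]
[[7,5],[16,19],[36,0],[38,10],[46,0]]
[[7,5],[16,19],[36,0],[38,10],[46,9],[49,0]]
[[7,5],[16,19],[36,0],[38,10],[46,9],[49,0]]
[[7,5],[16,19],[36,0],[38,10],[46,9],[49,0]]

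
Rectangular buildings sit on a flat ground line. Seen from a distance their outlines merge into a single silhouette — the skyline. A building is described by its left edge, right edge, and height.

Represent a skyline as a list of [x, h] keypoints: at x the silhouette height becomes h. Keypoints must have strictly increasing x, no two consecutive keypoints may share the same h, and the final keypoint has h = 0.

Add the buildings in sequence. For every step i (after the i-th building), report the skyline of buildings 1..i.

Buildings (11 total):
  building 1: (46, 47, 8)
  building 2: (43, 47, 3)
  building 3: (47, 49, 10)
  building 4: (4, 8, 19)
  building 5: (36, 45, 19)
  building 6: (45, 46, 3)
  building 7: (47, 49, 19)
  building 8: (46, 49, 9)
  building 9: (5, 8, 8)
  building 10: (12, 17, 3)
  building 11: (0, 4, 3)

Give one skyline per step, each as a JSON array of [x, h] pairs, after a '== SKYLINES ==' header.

== SKYLINES ==
[[46,8],[47,0]]
[[43,3],[46,8],[47,0]]
[[43,3],[46,8],[47,10],[49,0]]
[[4,19],[8,0],[43,3],[46,8],[47,10],[49,0]]
[[4,19],[8,0],[36,19],[45,3],[46,8],[47,10],[49,0]]
[[4,19],[8,0],[36,19],[45,3],[46,8],[47,10],[49,0]]
[[4,19],[8,0],[36,19],[45,3],[46,8],[47,19],[49,0]]
[[4,19],[8,0],[36,19],[45,3],[46,9],[47,19],[49,0]]
[[4,19],[8,0],[36,19],[45,3],[46,9],[47,19],[49,0]]
[[4,19],[8,0],[12,3],[17,0],[36,19],[45,3],[46,9],[47,19],[49,0]]
[[0,3],[4,19],[8,0],[12,3],[17,0],[36,19],[45,3],[46,9],[47,19],[49,0]]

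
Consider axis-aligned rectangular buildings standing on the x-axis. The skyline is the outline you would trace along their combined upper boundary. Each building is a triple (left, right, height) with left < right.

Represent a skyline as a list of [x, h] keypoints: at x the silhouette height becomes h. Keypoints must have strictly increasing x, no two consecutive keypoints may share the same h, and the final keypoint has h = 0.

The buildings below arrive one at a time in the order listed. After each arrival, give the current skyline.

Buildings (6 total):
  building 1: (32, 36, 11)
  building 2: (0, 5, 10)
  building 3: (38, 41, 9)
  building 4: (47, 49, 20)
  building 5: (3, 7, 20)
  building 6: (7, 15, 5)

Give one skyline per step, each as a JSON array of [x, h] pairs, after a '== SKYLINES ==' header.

== SKYLINES ==
[[32,11],[36,0]]
[[0,10],[5,0],[32,11],[36,0]]
[[0,10],[5,0],[32,11],[36,0],[38,9],[41,0]]
[[0,10],[5,0],[32,11],[36,0],[38,9],[41,0],[47,20],[49,0]]
[[0,10],[3,20],[7,0],[32,11],[36,0],[38,9],[41,0],[47,20],[49,0]]
[[0,10],[3,20],[7,5],[15,0],[32,11],[36,0],[38,9],[41,0],[47,20],[49,0]]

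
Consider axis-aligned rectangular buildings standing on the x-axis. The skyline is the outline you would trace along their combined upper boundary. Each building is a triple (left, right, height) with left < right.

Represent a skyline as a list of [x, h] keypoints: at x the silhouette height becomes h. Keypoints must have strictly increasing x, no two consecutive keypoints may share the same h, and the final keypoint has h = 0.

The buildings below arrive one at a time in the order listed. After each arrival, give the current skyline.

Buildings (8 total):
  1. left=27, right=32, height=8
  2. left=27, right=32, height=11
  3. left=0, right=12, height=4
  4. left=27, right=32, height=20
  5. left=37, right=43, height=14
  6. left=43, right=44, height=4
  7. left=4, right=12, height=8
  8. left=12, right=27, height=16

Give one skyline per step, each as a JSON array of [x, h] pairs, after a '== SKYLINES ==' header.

== SKYLINES ==
[[27,8],[32,0]]
[[27,11],[32,0]]
[[0,4],[12,0],[27,11],[32,0]]
[[0,4],[12,0],[27,20],[32,0]]
[[0,4],[12,0],[27,20],[32,0],[37,14],[43,0]]
[[0,4],[12,0],[27,20],[32,0],[37,14],[43,4],[44,0]]
[[0,4],[4,8],[12,0],[27,20],[32,0],[37,14],[43,4],[44,0]]
[[0,4],[4,8],[12,16],[27,20],[32,0],[37,14],[43,4],[44,0]]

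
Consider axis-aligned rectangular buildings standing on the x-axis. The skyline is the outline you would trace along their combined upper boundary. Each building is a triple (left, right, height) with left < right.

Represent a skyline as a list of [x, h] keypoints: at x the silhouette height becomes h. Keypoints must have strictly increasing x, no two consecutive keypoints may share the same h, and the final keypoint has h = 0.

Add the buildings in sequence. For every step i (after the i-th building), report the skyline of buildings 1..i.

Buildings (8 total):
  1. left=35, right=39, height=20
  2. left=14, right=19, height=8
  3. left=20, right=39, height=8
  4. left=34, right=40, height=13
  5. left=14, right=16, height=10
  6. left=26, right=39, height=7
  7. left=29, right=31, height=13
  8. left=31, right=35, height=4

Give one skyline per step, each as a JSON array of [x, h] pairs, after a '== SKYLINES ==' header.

== SKYLINES ==
[[35,20],[39,0]]
[[14,8],[19,0],[35,20],[39,0]]
[[14,8],[19,0],[20,8],[35,20],[39,0]]
[[14,8],[19,0],[20,8],[34,13],[35,20],[39,13],[40,0]]
[[14,10],[16,8],[19,0],[20,8],[34,13],[35,20],[39,13],[40,0]]
[[14,10],[16,8],[19,0],[20,8],[34,13],[35,20],[39,13],[40,0]]
[[14,10],[16,8],[19,0],[20,8],[29,13],[31,8],[34,13],[35,20],[39,13],[40,0]]
[[14,10],[16,8],[19,0],[20,8],[29,13],[31,8],[34,13],[35,20],[39,13],[40,0]]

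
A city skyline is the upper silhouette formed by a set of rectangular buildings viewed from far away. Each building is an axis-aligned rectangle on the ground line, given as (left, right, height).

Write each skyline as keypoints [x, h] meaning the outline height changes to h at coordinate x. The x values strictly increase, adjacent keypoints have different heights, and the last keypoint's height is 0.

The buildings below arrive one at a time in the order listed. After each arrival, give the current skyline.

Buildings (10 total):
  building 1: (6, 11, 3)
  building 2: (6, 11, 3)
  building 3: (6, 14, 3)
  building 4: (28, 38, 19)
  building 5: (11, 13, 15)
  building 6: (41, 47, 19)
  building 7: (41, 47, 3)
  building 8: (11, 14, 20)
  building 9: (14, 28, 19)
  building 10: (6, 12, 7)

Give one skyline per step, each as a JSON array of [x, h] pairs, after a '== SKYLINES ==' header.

== SKYLINES ==
[[6,3],[11,0]]
[[6,3],[11,0]]
[[6,3],[14,0]]
[[6,3],[14,0],[28,19],[38,0]]
[[6,3],[11,15],[13,3],[14,0],[28,19],[38,0]]
[[6,3],[11,15],[13,3],[14,0],[28,19],[38,0],[41,19],[47,0]]
[[6,3],[11,15],[13,3],[14,0],[28,19],[38,0],[41,19],[47,0]]
[[6,3],[11,20],[14,0],[28,19],[38,0],[41,19],[47,0]]
[[6,3],[11,20],[14,19],[38,0],[41,19],[47,0]]
[[6,7],[11,20],[14,19],[38,0],[41,19],[47,0]]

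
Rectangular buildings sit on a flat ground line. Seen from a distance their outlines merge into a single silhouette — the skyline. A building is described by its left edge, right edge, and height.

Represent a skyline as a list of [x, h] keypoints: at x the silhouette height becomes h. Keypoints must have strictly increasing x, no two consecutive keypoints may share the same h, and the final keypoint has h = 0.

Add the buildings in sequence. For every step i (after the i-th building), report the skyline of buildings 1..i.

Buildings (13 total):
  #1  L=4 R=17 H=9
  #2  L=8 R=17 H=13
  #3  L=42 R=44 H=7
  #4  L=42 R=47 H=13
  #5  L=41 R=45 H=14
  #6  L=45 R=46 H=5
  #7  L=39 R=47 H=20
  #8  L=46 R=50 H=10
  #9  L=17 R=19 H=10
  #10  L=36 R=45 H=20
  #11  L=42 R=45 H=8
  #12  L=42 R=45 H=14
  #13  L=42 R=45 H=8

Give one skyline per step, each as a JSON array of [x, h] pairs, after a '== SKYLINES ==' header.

== SKYLINES ==
[[4,9],[17,0]]
[[4,9],[8,13],[17,0]]
[[4,9],[8,13],[17,0],[42,7],[44,0]]
[[4,9],[8,13],[17,0],[42,13],[47,0]]
[[4,9],[8,13],[17,0],[41,14],[45,13],[47,0]]
[[4,9],[8,13],[17,0],[41,14],[45,13],[47,0]]
[[4,9],[8,13],[17,0],[39,20],[47,0]]
[[4,9],[8,13],[17,0],[39,20],[47,10],[50,0]]
[[4,9],[8,13],[17,10],[19,0],[39,20],[47,10],[50,0]]
[[4,9],[8,13],[17,10],[19,0],[36,20],[47,10],[50,0]]
[[4,9],[8,13],[17,10],[19,0],[36,20],[47,10],[50,0]]
[[4,9],[8,13],[17,10],[19,0],[36,20],[47,10],[50,0]]
[[4,9],[8,13],[17,10],[19,0],[36,20],[47,10],[50,0]]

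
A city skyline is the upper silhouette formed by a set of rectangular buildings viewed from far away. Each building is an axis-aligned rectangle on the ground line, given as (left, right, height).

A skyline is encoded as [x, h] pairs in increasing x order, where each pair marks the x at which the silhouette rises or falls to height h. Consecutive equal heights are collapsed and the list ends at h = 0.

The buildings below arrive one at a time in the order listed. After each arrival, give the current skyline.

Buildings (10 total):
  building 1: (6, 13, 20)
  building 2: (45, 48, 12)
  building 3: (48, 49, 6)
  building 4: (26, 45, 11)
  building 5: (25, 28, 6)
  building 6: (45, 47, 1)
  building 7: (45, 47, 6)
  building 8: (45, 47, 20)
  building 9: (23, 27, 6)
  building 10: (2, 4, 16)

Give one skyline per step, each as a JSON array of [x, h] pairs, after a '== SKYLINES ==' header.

== SKYLINES ==
[[6,20],[13,0]]
[[6,20],[13,0],[45,12],[48,0]]
[[6,20],[13,0],[45,12],[48,6],[49,0]]
[[6,20],[13,0],[26,11],[45,12],[48,6],[49,0]]
[[6,20],[13,0],[25,6],[26,11],[45,12],[48,6],[49,0]]
[[6,20],[13,0],[25,6],[26,11],[45,12],[48,6],[49,0]]
[[6,20],[13,0],[25,6],[26,11],[45,12],[48,6],[49,0]]
[[6,20],[13,0],[25,6],[26,11],[45,20],[47,12],[48,6],[49,0]]
[[6,20],[13,0],[23,6],[26,11],[45,20],[47,12],[48,6],[49,0]]
[[2,16],[4,0],[6,20],[13,0],[23,6],[26,11],[45,20],[47,12],[48,6],[49,0]]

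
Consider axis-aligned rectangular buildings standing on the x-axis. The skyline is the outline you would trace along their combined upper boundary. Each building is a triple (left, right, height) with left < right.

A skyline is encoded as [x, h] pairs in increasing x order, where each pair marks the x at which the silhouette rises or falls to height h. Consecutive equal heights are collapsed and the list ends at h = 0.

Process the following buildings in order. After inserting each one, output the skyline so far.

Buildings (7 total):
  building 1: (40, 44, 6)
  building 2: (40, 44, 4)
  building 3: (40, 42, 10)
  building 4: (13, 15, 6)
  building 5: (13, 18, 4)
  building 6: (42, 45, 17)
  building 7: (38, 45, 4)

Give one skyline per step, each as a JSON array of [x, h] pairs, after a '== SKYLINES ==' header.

== SKYLINES ==
[[40,6],[44,0]]
[[40,6],[44,0]]
[[40,10],[42,6],[44,0]]
[[13,6],[15,0],[40,10],[42,6],[44,0]]
[[13,6],[15,4],[18,0],[40,10],[42,6],[44,0]]
[[13,6],[15,4],[18,0],[40,10],[42,17],[45,0]]
[[13,6],[15,4],[18,0],[38,4],[40,10],[42,17],[45,0]]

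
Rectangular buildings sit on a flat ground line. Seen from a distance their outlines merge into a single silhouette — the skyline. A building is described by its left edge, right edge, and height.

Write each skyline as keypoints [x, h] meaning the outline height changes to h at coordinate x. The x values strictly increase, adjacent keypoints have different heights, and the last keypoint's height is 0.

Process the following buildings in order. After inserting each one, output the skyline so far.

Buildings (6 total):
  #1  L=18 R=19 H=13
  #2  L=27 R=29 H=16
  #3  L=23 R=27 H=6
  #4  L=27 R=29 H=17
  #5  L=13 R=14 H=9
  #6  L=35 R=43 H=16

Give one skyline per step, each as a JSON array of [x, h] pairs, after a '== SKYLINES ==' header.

== SKYLINES ==
[[18,13],[19,0]]
[[18,13],[19,0],[27,16],[29,0]]
[[18,13],[19,0],[23,6],[27,16],[29,0]]
[[18,13],[19,0],[23,6],[27,17],[29,0]]
[[13,9],[14,0],[18,13],[19,0],[23,6],[27,17],[29,0]]
[[13,9],[14,0],[18,13],[19,0],[23,6],[27,17],[29,0],[35,16],[43,0]]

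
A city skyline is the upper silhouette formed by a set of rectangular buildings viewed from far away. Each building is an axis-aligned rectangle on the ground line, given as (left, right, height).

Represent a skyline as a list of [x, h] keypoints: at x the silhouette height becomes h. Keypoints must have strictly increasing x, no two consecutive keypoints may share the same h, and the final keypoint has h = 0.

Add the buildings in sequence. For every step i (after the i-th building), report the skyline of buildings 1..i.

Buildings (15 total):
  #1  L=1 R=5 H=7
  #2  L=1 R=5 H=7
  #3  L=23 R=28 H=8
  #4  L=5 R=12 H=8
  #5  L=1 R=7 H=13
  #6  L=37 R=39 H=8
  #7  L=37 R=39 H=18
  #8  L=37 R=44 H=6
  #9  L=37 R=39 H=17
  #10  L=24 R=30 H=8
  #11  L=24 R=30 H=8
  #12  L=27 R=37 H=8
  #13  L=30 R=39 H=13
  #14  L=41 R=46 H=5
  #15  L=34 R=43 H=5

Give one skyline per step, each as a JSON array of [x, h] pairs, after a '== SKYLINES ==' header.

== SKYLINES ==
[[1,7],[5,0]]
[[1,7],[5,0]]
[[1,7],[5,0],[23,8],[28,0]]
[[1,7],[5,8],[12,0],[23,8],[28,0]]
[[1,13],[7,8],[12,0],[23,8],[28,0]]
[[1,13],[7,8],[12,0],[23,8],[28,0],[37,8],[39,0]]
[[1,13],[7,8],[12,0],[23,8],[28,0],[37,18],[39,0]]
[[1,13],[7,8],[12,0],[23,8],[28,0],[37,18],[39,6],[44,0]]
[[1,13],[7,8],[12,0],[23,8],[28,0],[37,18],[39,6],[44,0]]
[[1,13],[7,8],[12,0],[23,8],[30,0],[37,18],[39,6],[44,0]]
[[1,13],[7,8],[12,0],[23,8],[30,0],[37,18],[39,6],[44,0]]
[[1,13],[7,8],[12,0],[23,8],[37,18],[39,6],[44,0]]
[[1,13],[7,8],[12,0],[23,8],[30,13],[37,18],[39,6],[44,0]]
[[1,13],[7,8],[12,0],[23,8],[30,13],[37,18],[39,6],[44,5],[46,0]]
[[1,13],[7,8],[12,0],[23,8],[30,13],[37,18],[39,6],[44,5],[46,0]]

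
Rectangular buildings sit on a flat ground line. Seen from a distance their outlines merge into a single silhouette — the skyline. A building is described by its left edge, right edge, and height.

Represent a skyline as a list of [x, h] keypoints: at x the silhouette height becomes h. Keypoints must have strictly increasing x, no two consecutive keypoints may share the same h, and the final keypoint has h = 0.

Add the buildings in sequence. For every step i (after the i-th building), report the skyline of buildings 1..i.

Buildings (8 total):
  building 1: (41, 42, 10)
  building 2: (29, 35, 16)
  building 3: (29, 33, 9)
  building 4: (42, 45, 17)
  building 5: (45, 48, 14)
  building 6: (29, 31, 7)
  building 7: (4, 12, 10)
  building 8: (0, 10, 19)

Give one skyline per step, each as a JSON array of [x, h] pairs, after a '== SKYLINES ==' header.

== SKYLINES ==
[[41,10],[42,0]]
[[29,16],[35,0],[41,10],[42,0]]
[[29,16],[35,0],[41,10],[42,0]]
[[29,16],[35,0],[41,10],[42,17],[45,0]]
[[29,16],[35,0],[41,10],[42,17],[45,14],[48,0]]
[[29,16],[35,0],[41,10],[42,17],[45,14],[48,0]]
[[4,10],[12,0],[29,16],[35,0],[41,10],[42,17],[45,14],[48,0]]
[[0,19],[10,10],[12,0],[29,16],[35,0],[41,10],[42,17],[45,14],[48,0]]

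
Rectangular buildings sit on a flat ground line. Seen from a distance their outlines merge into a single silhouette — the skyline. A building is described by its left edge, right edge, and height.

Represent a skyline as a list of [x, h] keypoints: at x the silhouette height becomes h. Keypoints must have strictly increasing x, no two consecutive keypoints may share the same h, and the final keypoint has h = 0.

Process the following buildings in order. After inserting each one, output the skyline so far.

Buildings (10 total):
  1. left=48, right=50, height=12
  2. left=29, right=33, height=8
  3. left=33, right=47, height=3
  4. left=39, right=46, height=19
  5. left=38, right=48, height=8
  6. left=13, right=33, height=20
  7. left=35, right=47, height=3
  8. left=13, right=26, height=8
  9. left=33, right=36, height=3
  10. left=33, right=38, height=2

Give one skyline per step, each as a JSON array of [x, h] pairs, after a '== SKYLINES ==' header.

== SKYLINES ==
[[48,12],[50,0]]
[[29,8],[33,0],[48,12],[50,0]]
[[29,8],[33,3],[47,0],[48,12],[50,0]]
[[29,8],[33,3],[39,19],[46,3],[47,0],[48,12],[50,0]]
[[29,8],[33,3],[38,8],[39,19],[46,8],[48,12],[50,0]]
[[13,20],[33,3],[38,8],[39,19],[46,8],[48,12],[50,0]]
[[13,20],[33,3],[38,8],[39,19],[46,8],[48,12],[50,0]]
[[13,20],[33,3],[38,8],[39,19],[46,8],[48,12],[50,0]]
[[13,20],[33,3],[38,8],[39,19],[46,8],[48,12],[50,0]]
[[13,20],[33,3],[38,8],[39,19],[46,8],[48,12],[50,0]]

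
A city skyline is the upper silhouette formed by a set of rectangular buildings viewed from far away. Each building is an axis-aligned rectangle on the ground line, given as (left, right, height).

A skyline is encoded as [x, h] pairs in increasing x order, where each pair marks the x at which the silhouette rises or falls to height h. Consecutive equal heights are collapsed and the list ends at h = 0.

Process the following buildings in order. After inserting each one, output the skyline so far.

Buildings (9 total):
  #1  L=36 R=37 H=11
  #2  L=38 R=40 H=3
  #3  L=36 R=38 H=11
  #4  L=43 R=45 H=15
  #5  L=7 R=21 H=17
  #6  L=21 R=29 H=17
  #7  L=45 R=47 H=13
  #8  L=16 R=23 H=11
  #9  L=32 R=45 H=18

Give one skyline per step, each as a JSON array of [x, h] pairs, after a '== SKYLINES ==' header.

== SKYLINES ==
[[36,11],[37,0]]
[[36,11],[37,0],[38,3],[40,0]]
[[36,11],[38,3],[40,0]]
[[36,11],[38,3],[40,0],[43,15],[45,0]]
[[7,17],[21,0],[36,11],[38,3],[40,0],[43,15],[45,0]]
[[7,17],[29,0],[36,11],[38,3],[40,0],[43,15],[45,0]]
[[7,17],[29,0],[36,11],[38,3],[40,0],[43,15],[45,13],[47,0]]
[[7,17],[29,0],[36,11],[38,3],[40,0],[43,15],[45,13],[47,0]]
[[7,17],[29,0],[32,18],[45,13],[47,0]]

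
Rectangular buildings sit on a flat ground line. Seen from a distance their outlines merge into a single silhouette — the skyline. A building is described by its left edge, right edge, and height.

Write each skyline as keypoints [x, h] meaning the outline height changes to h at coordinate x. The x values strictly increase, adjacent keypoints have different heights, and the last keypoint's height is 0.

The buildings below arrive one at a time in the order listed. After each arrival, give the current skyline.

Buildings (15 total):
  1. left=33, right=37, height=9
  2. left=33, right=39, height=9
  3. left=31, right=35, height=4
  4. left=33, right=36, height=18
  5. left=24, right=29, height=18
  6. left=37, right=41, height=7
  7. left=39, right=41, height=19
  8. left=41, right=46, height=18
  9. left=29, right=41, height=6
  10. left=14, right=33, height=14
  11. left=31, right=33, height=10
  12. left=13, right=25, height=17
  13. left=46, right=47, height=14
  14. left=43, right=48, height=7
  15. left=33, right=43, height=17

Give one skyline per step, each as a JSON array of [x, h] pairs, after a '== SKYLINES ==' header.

== SKYLINES ==
[[33,9],[37,0]]
[[33,9],[39,0]]
[[31,4],[33,9],[39,0]]
[[31,4],[33,18],[36,9],[39,0]]
[[24,18],[29,0],[31,4],[33,18],[36,9],[39,0]]
[[24,18],[29,0],[31,4],[33,18],[36,9],[39,7],[41,0]]
[[24,18],[29,0],[31,4],[33,18],[36,9],[39,19],[41,0]]
[[24,18],[29,0],[31,4],[33,18],[36,9],[39,19],[41,18],[46,0]]
[[24,18],[29,6],[33,18],[36,9],[39,19],[41,18],[46,0]]
[[14,14],[24,18],[29,14],[33,18],[36,9],[39,19],[41,18],[46,0]]
[[14,14],[24,18],[29,14],[33,18],[36,9],[39,19],[41,18],[46,0]]
[[13,17],[24,18],[29,14],[33,18],[36,9],[39,19],[41,18],[46,0]]
[[13,17],[24,18],[29,14],[33,18],[36,9],[39,19],[41,18],[46,14],[47,0]]
[[13,17],[24,18],[29,14],[33,18],[36,9],[39,19],[41,18],[46,14],[47,7],[48,0]]
[[13,17],[24,18],[29,14],[33,18],[36,17],[39,19],[41,18],[46,14],[47,7],[48,0]]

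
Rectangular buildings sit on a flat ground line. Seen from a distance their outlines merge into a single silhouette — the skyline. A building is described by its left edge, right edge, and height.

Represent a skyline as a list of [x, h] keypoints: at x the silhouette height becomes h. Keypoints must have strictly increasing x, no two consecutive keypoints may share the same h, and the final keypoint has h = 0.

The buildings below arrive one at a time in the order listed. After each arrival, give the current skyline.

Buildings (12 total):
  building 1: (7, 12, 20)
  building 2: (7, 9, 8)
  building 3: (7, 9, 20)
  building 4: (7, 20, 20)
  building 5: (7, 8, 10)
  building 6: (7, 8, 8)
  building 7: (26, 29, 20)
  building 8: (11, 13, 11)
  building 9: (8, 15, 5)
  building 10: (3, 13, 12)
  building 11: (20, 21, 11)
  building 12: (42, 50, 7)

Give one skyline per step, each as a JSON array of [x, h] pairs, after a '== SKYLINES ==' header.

== SKYLINES ==
[[7,20],[12,0]]
[[7,20],[12,0]]
[[7,20],[12,0]]
[[7,20],[20,0]]
[[7,20],[20,0]]
[[7,20],[20,0]]
[[7,20],[20,0],[26,20],[29,0]]
[[7,20],[20,0],[26,20],[29,0]]
[[7,20],[20,0],[26,20],[29,0]]
[[3,12],[7,20],[20,0],[26,20],[29,0]]
[[3,12],[7,20],[20,11],[21,0],[26,20],[29,0]]
[[3,12],[7,20],[20,11],[21,0],[26,20],[29,0],[42,7],[50,0]]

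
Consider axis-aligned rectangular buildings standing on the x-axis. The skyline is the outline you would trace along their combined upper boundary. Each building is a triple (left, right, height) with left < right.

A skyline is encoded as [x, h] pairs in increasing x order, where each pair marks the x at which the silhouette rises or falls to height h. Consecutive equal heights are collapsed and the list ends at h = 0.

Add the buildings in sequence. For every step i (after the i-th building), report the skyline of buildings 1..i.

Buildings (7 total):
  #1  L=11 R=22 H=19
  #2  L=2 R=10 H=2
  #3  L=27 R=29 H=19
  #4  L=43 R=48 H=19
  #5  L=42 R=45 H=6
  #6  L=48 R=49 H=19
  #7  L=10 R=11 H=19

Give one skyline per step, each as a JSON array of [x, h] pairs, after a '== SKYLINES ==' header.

== SKYLINES ==
[[11,19],[22,0]]
[[2,2],[10,0],[11,19],[22,0]]
[[2,2],[10,0],[11,19],[22,0],[27,19],[29,0]]
[[2,2],[10,0],[11,19],[22,0],[27,19],[29,0],[43,19],[48,0]]
[[2,2],[10,0],[11,19],[22,0],[27,19],[29,0],[42,6],[43,19],[48,0]]
[[2,2],[10,0],[11,19],[22,0],[27,19],[29,0],[42,6],[43,19],[49,0]]
[[2,2],[10,19],[22,0],[27,19],[29,0],[42,6],[43,19],[49,0]]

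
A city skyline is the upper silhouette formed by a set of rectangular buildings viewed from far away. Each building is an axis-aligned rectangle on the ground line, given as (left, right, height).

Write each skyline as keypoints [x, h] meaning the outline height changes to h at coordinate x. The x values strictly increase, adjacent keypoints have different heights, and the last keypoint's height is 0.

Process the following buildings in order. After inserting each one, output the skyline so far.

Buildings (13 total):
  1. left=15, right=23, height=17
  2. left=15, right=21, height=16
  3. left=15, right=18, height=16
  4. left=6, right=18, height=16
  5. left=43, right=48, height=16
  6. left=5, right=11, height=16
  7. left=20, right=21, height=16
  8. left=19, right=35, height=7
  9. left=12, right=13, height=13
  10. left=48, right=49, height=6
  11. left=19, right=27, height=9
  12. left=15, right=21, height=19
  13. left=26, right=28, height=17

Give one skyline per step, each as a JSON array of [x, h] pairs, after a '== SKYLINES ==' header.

== SKYLINES ==
[[15,17],[23,0]]
[[15,17],[23,0]]
[[15,17],[23,0]]
[[6,16],[15,17],[23,0]]
[[6,16],[15,17],[23,0],[43,16],[48,0]]
[[5,16],[15,17],[23,0],[43,16],[48,0]]
[[5,16],[15,17],[23,0],[43,16],[48,0]]
[[5,16],[15,17],[23,7],[35,0],[43,16],[48,0]]
[[5,16],[15,17],[23,7],[35,0],[43,16],[48,0]]
[[5,16],[15,17],[23,7],[35,0],[43,16],[48,6],[49,0]]
[[5,16],[15,17],[23,9],[27,7],[35,0],[43,16],[48,6],[49,0]]
[[5,16],[15,19],[21,17],[23,9],[27,7],[35,0],[43,16],[48,6],[49,0]]
[[5,16],[15,19],[21,17],[23,9],[26,17],[28,7],[35,0],[43,16],[48,6],[49,0]]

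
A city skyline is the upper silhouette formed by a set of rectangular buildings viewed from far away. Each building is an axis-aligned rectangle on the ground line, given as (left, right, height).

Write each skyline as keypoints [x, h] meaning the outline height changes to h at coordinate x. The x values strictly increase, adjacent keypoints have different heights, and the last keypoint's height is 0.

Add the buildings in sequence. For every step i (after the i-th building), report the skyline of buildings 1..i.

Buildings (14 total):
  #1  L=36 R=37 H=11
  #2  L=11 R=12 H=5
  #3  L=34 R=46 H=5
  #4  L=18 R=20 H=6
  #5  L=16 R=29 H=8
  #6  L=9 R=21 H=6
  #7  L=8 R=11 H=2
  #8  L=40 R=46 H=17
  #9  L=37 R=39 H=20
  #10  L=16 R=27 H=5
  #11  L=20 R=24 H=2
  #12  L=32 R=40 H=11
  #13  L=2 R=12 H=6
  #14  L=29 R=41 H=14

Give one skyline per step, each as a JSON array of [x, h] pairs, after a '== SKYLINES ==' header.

== SKYLINES ==
[[36,11],[37,0]]
[[11,5],[12,0],[36,11],[37,0]]
[[11,5],[12,0],[34,5],[36,11],[37,5],[46,0]]
[[11,5],[12,0],[18,6],[20,0],[34,5],[36,11],[37,5],[46,0]]
[[11,5],[12,0],[16,8],[29,0],[34,5],[36,11],[37,5],[46,0]]
[[9,6],[16,8],[29,0],[34,5],[36,11],[37,5],[46,0]]
[[8,2],[9,6],[16,8],[29,0],[34,5],[36,11],[37,5],[46,0]]
[[8,2],[9,6],[16,8],[29,0],[34,5],[36,11],[37,5],[40,17],[46,0]]
[[8,2],[9,6],[16,8],[29,0],[34,5],[36,11],[37,20],[39,5],[40,17],[46,0]]
[[8,2],[9,6],[16,8],[29,0],[34,5],[36,11],[37,20],[39,5],[40,17],[46,0]]
[[8,2],[9,6],[16,8],[29,0],[34,5],[36,11],[37,20],[39,5],[40,17],[46,0]]
[[8,2],[9,6],[16,8],[29,0],[32,11],[37,20],[39,11],[40,17],[46,0]]
[[2,6],[16,8],[29,0],[32,11],[37,20],[39,11],[40,17],[46,0]]
[[2,6],[16,8],[29,14],[37,20],[39,14],[40,17],[46,0]]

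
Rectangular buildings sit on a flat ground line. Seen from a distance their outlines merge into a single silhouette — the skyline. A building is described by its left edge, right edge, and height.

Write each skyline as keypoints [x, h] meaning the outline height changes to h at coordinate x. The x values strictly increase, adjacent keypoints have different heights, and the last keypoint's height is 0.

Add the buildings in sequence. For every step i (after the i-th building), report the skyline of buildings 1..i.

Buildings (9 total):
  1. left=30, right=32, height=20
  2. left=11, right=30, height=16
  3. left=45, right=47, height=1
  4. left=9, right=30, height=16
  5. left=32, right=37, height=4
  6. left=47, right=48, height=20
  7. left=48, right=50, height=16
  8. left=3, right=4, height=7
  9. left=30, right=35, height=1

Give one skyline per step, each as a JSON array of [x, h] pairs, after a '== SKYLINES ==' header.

== SKYLINES ==
[[30,20],[32,0]]
[[11,16],[30,20],[32,0]]
[[11,16],[30,20],[32,0],[45,1],[47,0]]
[[9,16],[30,20],[32,0],[45,1],[47,0]]
[[9,16],[30,20],[32,4],[37,0],[45,1],[47,0]]
[[9,16],[30,20],[32,4],[37,0],[45,1],[47,20],[48,0]]
[[9,16],[30,20],[32,4],[37,0],[45,1],[47,20],[48,16],[50,0]]
[[3,7],[4,0],[9,16],[30,20],[32,4],[37,0],[45,1],[47,20],[48,16],[50,0]]
[[3,7],[4,0],[9,16],[30,20],[32,4],[37,0],[45,1],[47,20],[48,16],[50,0]]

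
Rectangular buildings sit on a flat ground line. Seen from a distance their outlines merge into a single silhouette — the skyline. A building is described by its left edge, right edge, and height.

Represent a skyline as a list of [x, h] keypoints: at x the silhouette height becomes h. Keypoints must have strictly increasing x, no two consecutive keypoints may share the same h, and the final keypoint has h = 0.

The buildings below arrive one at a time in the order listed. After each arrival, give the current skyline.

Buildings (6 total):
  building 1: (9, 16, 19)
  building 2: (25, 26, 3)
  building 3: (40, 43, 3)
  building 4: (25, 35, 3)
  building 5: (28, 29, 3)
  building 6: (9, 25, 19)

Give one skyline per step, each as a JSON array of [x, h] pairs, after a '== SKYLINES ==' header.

== SKYLINES ==
[[9,19],[16,0]]
[[9,19],[16,0],[25,3],[26,0]]
[[9,19],[16,0],[25,3],[26,0],[40,3],[43,0]]
[[9,19],[16,0],[25,3],[35,0],[40,3],[43,0]]
[[9,19],[16,0],[25,3],[35,0],[40,3],[43,0]]
[[9,19],[25,3],[35,0],[40,3],[43,0]]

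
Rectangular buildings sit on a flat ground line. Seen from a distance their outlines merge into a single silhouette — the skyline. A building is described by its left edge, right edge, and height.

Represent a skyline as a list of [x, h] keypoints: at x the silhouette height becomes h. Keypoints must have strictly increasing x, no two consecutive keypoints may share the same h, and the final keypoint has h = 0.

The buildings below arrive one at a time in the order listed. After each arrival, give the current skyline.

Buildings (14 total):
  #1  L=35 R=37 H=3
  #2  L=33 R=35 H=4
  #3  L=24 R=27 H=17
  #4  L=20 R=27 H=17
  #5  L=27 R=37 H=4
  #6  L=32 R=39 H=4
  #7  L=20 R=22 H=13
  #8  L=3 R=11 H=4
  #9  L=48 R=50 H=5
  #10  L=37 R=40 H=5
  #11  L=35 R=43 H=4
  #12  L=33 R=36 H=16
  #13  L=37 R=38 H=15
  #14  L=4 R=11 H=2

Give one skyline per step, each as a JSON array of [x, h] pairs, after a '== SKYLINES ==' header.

== SKYLINES ==
[[35,3],[37,0]]
[[33,4],[35,3],[37,0]]
[[24,17],[27,0],[33,4],[35,3],[37,0]]
[[20,17],[27,0],[33,4],[35,3],[37,0]]
[[20,17],[27,4],[37,0]]
[[20,17],[27,4],[39,0]]
[[20,17],[27,4],[39,0]]
[[3,4],[11,0],[20,17],[27,4],[39,0]]
[[3,4],[11,0],[20,17],[27,4],[39,0],[48,5],[50,0]]
[[3,4],[11,0],[20,17],[27,4],[37,5],[40,0],[48,5],[50,0]]
[[3,4],[11,0],[20,17],[27,4],[37,5],[40,4],[43,0],[48,5],[50,0]]
[[3,4],[11,0],[20,17],[27,4],[33,16],[36,4],[37,5],[40,4],[43,0],[48,5],[50,0]]
[[3,4],[11,0],[20,17],[27,4],[33,16],[36,4],[37,15],[38,5],[40,4],[43,0],[48,5],[50,0]]
[[3,4],[11,0],[20,17],[27,4],[33,16],[36,4],[37,15],[38,5],[40,4],[43,0],[48,5],[50,0]]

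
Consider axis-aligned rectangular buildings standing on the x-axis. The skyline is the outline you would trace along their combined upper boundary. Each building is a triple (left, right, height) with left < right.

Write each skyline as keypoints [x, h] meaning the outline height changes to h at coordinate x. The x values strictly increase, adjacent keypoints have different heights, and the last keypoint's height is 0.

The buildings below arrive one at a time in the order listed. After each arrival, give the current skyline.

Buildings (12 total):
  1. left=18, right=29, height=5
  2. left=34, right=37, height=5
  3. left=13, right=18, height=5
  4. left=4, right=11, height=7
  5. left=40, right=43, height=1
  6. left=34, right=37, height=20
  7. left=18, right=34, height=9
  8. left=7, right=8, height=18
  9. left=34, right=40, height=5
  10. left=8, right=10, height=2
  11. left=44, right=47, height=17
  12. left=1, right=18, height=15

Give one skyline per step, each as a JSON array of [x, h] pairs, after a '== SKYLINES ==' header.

== SKYLINES ==
[[18,5],[29,0]]
[[18,5],[29,0],[34,5],[37,0]]
[[13,5],[29,0],[34,5],[37,0]]
[[4,7],[11,0],[13,5],[29,0],[34,5],[37,0]]
[[4,7],[11,0],[13,5],[29,0],[34,5],[37,0],[40,1],[43,0]]
[[4,7],[11,0],[13,5],[29,0],[34,20],[37,0],[40,1],[43,0]]
[[4,7],[11,0],[13,5],[18,9],[34,20],[37,0],[40,1],[43,0]]
[[4,7],[7,18],[8,7],[11,0],[13,5],[18,9],[34,20],[37,0],[40,1],[43,0]]
[[4,7],[7,18],[8,7],[11,0],[13,5],[18,9],[34,20],[37,5],[40,1],[43,0]]
[[4,7],[7,18],[8,7],[11,0],[13,5],[18,9],[34,20],[37,5],[40,1],[43,0]]
[[4,7],[7,18],[8,7],[11,0],[13,5],[18,9],[34,20],[37,5],[40,1],[43,0],[44,17],[47,0]]
[[1,15],[7,18],[8,15],[18,9],[34,20],[37,5],[40,1],[43,0],[44,17],[47,0]]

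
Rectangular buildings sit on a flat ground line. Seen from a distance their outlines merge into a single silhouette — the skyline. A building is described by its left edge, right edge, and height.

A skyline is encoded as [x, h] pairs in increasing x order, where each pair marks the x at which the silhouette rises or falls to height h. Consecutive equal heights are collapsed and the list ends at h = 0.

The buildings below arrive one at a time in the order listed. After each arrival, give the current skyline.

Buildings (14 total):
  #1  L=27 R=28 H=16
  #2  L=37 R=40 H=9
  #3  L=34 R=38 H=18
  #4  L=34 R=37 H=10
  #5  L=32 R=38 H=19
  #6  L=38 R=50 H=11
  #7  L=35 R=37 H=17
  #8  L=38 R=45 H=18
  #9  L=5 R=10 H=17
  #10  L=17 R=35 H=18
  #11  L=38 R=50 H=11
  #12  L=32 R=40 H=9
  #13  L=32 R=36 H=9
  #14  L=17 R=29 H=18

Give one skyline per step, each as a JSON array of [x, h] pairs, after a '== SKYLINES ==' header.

== SKYLINES ==
[[27,16],[28,0]]
[[27,16],[28,0],[37,9],[40,0]]
[[27,16],[28,0],[34,18],[38,9],[40,0]]
[[27,16],[28,0],[34,18],[38,9],[40,0]]
[[27,16],[28,0],[32,19],[38,9],[40,0]]
[[27,16],[28,0],[32,19],[38,11],[50,0]]
[[27,16],[28,0],[32,19],[38,11],[50,0]]
[[27,16],[28,0],[32,19],[38,18],[45,11],[50,0]]
[[5,17],[10,0],[27,16],[28,0],[32,19],[38,18],[45,11],[50,0]]
[[5,17],[10,0],[17,18],[32,19],[38,18],[45,11],[50,0]]
[[5,17],[10,0],[17,18],[32,19],[38,18],[45,11],[50,0]]
[[5,17],[10,0],[17,18],[32,19],[38,18],[45,11],[50,0]]
[[5,17],[10,0],[17,18],[32,19],[38,18],[45,11],[50,0]]
[[5,17],[10,0],[17,18],[32,19],[38,18],[45,11],[50,0]]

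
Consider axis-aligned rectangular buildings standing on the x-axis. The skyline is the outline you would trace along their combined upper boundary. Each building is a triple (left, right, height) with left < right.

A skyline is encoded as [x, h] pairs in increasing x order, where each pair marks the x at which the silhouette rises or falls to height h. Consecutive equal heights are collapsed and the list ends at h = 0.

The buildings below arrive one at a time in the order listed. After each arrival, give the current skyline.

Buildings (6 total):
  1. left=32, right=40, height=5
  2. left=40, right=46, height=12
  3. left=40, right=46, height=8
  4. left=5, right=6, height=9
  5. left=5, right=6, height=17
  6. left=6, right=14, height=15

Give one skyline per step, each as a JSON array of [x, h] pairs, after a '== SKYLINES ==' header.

== SKYLINES ==
[[32,5],[40,0]]
[[32,5],[40,12],[46,0]]
[[32,5],[40,12],[46,0]]
[[5,9],[6,0],[32,5],[40,12],[46,0]]
[[5,17],[6,0],[32,5],[40,12],[46,0]]
[[5,17],[6,15],[14,0],[32,5],[40,12],[46,0]]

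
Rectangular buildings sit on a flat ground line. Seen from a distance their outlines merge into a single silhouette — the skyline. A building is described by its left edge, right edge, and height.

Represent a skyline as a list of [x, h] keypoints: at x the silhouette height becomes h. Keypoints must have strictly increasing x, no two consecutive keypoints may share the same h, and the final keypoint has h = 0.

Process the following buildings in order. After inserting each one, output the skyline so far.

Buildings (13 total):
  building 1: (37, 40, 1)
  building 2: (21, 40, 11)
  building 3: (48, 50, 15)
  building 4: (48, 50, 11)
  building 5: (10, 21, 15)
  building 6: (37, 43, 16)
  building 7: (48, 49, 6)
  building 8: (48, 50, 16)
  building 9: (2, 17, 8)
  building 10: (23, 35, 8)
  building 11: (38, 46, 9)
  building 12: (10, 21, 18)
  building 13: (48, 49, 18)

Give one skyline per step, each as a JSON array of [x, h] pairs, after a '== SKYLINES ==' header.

== SKYLINES ==
[[37,1],[40,0]]
[[21,11],[40,0]]
[[21,11],[40,0],[48,15],[50,0]]
[[21,11],[40,0],[48,15],[50,0]]
[[10,15],[21,11],[40,0],[48,15],[50,0]]
[[10,15],[21,11],[37,16],[43,0],[48,15],[50,0]]
[[10,15],[21,11],[37,16],[43,0],[48,15],[50,0]]
[[10,15],[21,11],[37,16],[43,0],[48,16],[50,0]]
[[2,8],[10,15],[21,11],[37,16],[43,0],[48,16],[50,0]]
[[2,8],[10,15],[21,11],[37,16],[43,0],[48,16],[50,0]]
[[2,8],[10,15],[21,11],[37,16],[43,9],[46,0],[48,16],[50,0]]
[[2,8],[10,18],[21,11],[37,16],[43,9],[46,0],[48,16],[50,0]]
[[2,8],[10,18],[21,11],[37,16],[43,9],[46,0],[48,18],[49,16],[50,0]]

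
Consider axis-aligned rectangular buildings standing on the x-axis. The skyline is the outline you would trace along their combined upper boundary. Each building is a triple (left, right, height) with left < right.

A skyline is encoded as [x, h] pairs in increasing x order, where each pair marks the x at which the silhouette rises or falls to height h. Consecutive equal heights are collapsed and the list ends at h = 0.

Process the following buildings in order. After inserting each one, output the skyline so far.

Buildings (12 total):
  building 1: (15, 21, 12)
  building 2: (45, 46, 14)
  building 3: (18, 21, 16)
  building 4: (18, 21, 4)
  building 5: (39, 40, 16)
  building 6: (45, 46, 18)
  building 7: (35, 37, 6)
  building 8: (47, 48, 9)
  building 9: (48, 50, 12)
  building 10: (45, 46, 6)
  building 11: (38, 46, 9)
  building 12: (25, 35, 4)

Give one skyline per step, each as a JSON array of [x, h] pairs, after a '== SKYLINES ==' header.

== SKYLINES ==
[[15,12],[21,0]]
[[15,12],[21,0],[45,14],[46,0]]
[[15,12],[18,16],[21,0],[45,14],[46,0]]
[[15,12],[18,16],[21,0],[45,14],[46,0]]
[[15,12],[18,16],[21,0],[39,16],[40,0],[45,14],[46,0]]
[[15,12],[18,16],[21,0],[39,16],[40,0],[45,18],[46,0]]
[[15,12],[18,16],[21,0],[35,6],[37,0],[39,16],[40,0],[45,18],[46,0]]
[[15,12],[18,16],[21,0],[35,6],[37,0],[39,16],[40,0],[45,18],[46,0],[47,9],[48,0]]
[[15,12],[18,16],[21,0],[35,6],[37,0],[39,16],[40,0],[45,18],[46,0],[47,9],[48,12],[50,0]]
[[15,12],[18,16],[21,0],[35,6],[37,0],[39,16],[40,0],[45,18],[46,0],[47,9],[48,12],[50,0]]
[[15,12],[18,16],[21,0],[35,6],[37,0],[38,9],[39,16],[40,9],[45,18],[46,0],[47,9],[48,12],[50,0]]
[[15,12],[18,16],[21,0],[25,4],[35,6],[37,0],[38,9],[39,16],[40,9],[45,18],[46,0],[47,9],[48,12],[50,0]]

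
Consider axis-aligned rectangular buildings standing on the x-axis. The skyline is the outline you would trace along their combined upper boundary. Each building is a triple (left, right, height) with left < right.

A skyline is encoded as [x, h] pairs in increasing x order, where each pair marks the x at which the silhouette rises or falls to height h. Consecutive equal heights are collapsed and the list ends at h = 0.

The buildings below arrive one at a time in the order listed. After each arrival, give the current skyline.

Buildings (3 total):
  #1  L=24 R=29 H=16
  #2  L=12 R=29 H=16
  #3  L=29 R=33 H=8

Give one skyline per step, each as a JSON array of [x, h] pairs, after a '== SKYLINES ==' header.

== SKYLINES ==
[[24,16],[29,0]]
[[12,16],[29,0]]
[[12,16],[29,8],[33,0]]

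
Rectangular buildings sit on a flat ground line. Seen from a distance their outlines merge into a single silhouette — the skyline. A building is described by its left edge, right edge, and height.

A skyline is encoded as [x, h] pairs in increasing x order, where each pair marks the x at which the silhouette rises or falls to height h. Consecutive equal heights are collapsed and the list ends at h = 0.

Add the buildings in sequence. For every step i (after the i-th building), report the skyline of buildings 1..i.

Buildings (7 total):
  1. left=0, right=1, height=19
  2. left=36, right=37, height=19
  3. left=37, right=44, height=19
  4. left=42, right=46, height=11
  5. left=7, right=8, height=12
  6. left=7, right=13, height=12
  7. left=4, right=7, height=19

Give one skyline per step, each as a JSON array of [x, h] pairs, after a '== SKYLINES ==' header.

== SKYLINES ==
[[0,19],[1,0]]
[[0,19],[1,0],[36,19],[37,0]]
[[0,19],[1,0],[36,19],[44,0]]
[[0,19],[1,0],[36,19],[44,11],[46,0]]
[[0,19],[1,0],[7,12],[8,0],[36,19],[44,11],[46,0]]
[[0,19],[1,0],[7,12],[13,0],[36,19],[44,11],[46,0]]
[[0,19],[1,0],[4,19],[7,12],[13,0],[36,19],[44,11],[46,0]]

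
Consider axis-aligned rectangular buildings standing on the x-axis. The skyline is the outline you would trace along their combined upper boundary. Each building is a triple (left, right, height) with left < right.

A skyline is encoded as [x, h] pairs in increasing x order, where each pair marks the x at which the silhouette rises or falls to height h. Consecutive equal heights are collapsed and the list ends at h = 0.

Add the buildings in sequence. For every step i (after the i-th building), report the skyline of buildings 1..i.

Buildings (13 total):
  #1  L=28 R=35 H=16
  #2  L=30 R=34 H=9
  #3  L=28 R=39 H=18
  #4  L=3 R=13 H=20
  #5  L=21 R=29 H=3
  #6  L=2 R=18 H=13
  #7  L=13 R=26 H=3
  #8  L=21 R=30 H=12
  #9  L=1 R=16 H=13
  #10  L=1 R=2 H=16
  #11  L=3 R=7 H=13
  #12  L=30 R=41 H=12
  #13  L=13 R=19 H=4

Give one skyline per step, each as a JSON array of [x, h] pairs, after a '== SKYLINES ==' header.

== SKYLINES ==
[[28,16],[35,0]]
[[28,16],[35,0]]
[[28,18],[39,0]]
[[3,20],[13,0],[28,18],[39,0]]
[[3,20],[13,0],[21,3],[28,18],[39,0]]
[[2,13],[3,20],[13,13],[18,0],[21,3],[28,18],[39,0]]
[[2,13],[3,20],[13,13],[18,3],[28,18],[39,0]]
[[2,13],[3,20],[13,13],[18,3],[21,12],[28,18],[39,0]]
[[1,13],[3,20],[13,13],[18,3],[21,12],[28,18],[39,0]]
[[1,16],[2,13],[3,20],[13,13],[18,3],[21,12],[28,18],[39,0]]
[[1,16],[2,13],[3,20],[13,13],[18,3],[21,12],[28,18],[39,0]]
[[1,16],[2,13],[3,20],[13,13],[18,3],[21,12],[28,18],[39,12],[41,0]]
[[1,16],[2,13],[3,20],[13,13],[18,4],[19,3],[21,12],[28,18],[39,12],[41,0]]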